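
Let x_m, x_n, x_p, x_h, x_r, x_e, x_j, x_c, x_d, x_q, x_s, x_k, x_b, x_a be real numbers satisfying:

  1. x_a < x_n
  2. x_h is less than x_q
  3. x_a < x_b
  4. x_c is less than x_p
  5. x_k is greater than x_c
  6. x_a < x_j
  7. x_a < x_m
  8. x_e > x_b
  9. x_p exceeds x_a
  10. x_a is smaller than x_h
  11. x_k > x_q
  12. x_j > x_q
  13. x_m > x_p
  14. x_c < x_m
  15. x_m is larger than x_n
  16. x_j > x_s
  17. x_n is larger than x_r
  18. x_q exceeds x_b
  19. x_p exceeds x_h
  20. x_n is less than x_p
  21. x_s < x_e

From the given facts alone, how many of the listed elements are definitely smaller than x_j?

From x_j the given relations immediately reach x_a, x_s, x_q.
From those, x_b, x_h — 5 in total.
No other element is forced below x_j by the given relations, so the count is 5.

5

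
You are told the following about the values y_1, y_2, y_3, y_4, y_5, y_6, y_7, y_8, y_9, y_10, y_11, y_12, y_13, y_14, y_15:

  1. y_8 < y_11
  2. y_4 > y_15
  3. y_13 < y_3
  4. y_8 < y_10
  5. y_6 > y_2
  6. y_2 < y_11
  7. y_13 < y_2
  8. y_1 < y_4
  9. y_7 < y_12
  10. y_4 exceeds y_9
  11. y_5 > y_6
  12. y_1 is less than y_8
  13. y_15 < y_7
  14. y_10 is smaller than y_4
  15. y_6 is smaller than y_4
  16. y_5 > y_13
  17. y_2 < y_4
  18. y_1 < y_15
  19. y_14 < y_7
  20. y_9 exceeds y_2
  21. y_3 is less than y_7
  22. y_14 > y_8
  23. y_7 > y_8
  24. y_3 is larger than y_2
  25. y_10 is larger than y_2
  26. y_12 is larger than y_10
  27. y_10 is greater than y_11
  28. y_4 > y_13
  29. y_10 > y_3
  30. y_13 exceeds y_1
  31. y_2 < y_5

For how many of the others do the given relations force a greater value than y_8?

The elements the relations force above y_8 are y_11, y_10, y_14, y_7, y_12, y_4 — no chain reaches any other.
That is 6.

6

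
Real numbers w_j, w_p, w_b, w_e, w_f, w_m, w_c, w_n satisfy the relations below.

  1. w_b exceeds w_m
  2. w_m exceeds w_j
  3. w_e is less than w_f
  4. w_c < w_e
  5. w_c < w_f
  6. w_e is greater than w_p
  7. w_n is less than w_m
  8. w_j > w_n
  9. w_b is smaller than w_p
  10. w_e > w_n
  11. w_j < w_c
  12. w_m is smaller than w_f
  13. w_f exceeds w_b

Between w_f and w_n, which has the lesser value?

w_n

Chaining the given relations: w_n < w_j < w_m < w_b < w_p < w_e < w_f.
So w_n < w_f; w_n is the smaller of the two.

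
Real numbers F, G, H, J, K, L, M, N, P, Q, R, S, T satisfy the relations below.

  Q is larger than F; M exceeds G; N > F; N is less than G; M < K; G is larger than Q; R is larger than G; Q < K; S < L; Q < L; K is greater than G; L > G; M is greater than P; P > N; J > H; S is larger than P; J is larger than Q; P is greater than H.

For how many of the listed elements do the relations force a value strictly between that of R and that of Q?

1

Chaining upward from Q reaches: G, M, J, K, L.
Chaining downward from R reaches: F, N, G.
Strictly between Q and R are those in both lists: G — 1 element.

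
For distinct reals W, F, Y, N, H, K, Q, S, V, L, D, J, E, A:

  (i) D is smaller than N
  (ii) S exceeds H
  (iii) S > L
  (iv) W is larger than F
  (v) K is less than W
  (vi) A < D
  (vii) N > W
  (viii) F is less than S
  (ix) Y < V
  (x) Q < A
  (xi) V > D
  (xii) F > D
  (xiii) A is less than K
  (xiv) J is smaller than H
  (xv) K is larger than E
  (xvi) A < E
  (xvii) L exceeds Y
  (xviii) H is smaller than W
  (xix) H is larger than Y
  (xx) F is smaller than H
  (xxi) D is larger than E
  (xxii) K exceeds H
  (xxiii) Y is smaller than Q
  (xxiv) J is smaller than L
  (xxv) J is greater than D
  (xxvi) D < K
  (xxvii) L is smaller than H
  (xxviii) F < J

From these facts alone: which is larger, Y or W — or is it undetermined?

Chaining the given relations: Y < Q < A < E < D < F < J < L < H < K < W.
So W is larger.

W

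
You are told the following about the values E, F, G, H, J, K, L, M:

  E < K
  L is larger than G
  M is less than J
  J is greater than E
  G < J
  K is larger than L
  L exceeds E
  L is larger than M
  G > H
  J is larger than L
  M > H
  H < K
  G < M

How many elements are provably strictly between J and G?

Chaining upward from G reaches: M, L, K.
Chaining downward from J reaches: H, E, M, L.
Strictly between G and J are those in both lists: M, L — 2 elements.

2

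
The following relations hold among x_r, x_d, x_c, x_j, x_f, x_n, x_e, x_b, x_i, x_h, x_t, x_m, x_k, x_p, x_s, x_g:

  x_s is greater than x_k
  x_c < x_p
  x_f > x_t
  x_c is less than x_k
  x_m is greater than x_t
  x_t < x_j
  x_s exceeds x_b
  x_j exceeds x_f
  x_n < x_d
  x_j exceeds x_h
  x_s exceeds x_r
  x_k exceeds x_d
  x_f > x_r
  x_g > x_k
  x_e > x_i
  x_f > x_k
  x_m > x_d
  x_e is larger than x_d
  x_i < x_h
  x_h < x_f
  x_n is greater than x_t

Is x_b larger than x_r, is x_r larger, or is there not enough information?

undetermined

Following every chain through x_r: above x_r we get x_f, x_s, x_j.
x_b is not reached, and no chain runs the other way from x_b to x_r.
So the given relations leave the order of x_r and x_b undetermined.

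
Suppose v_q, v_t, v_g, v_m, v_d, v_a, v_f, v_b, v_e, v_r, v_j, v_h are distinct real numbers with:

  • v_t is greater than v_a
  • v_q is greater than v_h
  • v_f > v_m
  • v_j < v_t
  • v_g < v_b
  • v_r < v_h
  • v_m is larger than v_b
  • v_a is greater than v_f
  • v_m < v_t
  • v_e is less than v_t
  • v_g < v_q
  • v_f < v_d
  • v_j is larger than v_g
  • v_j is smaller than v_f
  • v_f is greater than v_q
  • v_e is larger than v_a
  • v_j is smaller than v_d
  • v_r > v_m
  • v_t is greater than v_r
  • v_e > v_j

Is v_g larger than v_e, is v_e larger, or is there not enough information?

v_e

v_g < v_b and v_b < v_m give v_g < v_m.
Then v_m < v_r extends the chain to v_r.
With v_r < v_h: v_g < v_b < v_m < v_r < v_h.
With v_h < v_q: v_g < v_b < v_m < v_r < v_h < v_q.
Then v_q < v_f extends the chain to v_f.
Then v_f < v_a extends the chain to v_a.
Then v_a < v_e extends the chain to v_e.
So v_e is larger.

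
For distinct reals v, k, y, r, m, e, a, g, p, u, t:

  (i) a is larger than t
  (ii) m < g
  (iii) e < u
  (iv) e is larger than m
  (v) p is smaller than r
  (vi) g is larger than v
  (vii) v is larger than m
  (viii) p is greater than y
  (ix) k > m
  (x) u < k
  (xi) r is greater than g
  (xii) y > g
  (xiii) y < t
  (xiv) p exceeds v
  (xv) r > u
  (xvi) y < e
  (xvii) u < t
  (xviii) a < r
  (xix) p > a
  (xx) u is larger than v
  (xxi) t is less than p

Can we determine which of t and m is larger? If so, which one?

m < v and v < g give m < g.
Then g < y extends the chain to y.
With y < e: m < v < g < y < e.
With e < u: m < v < g < y < e < u.
With u < t: m < v < g < y < e < u < t.
So t is larger.

t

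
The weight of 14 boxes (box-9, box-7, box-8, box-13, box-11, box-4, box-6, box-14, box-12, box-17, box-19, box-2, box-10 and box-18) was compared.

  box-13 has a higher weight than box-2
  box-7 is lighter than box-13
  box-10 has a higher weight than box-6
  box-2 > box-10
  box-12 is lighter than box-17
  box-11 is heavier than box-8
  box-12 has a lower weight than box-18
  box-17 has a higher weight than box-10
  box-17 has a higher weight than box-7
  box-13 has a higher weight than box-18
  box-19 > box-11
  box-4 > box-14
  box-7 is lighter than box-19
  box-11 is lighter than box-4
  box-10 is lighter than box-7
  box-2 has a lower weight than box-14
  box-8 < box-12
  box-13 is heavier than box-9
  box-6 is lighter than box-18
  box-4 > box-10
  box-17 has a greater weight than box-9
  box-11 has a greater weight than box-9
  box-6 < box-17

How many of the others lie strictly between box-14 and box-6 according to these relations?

The relations place box-6 below box-14. An element lies strictly between them when it is forced above box-6 and also forced below box-14.
Above box-6: {box-10, box-7, box-18, box-2, box-19, box-17, box-4, box-13}. Below box-14: {box-10, box-2}.
Intersection: {box-10, box-2} — 2.

2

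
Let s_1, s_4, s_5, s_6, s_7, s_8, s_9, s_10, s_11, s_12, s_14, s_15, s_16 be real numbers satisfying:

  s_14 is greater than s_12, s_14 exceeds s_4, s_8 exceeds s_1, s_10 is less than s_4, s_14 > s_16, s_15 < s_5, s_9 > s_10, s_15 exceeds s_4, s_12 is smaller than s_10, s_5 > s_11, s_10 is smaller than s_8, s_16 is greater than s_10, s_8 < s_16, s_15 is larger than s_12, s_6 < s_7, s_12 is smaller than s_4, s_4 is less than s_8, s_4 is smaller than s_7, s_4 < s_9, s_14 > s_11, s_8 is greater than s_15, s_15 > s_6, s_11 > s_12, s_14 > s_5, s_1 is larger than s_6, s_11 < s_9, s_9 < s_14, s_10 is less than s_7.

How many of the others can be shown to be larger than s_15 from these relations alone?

4

The elements the relations force above s_15 are s_5, s_8, s_16, s_14 — no chain reaches any other.
That is 4.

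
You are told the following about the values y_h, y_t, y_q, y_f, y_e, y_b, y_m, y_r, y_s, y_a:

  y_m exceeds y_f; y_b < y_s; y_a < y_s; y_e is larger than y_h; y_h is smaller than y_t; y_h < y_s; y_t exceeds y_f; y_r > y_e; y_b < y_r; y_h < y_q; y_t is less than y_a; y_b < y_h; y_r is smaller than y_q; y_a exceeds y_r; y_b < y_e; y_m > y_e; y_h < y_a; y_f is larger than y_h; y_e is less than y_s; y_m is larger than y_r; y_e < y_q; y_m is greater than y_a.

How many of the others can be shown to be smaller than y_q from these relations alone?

4

Directly below y_q: y_h, y_e, y_r.
One step further: y_b (4 so far).
No other element is forced below y_q by the given relations, so the count is 4.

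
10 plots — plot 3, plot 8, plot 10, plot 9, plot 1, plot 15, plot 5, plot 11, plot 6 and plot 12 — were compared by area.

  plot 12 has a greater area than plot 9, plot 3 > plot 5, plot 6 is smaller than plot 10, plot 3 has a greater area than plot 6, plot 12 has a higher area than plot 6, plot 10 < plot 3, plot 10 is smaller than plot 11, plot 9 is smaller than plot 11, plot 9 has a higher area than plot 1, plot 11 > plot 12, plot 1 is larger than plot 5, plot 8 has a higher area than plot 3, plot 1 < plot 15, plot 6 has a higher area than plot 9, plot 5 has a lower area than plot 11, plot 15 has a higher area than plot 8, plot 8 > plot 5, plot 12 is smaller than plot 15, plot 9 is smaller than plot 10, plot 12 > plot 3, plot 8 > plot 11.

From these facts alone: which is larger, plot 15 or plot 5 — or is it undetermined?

plot 15

Following the relations from plot 5: plot 5 < plot 1 < plot 9 < plot 6 < plot 10 < plot 3 < plot 12 < plot 11 < plot 8 < plot 15.
So plot 15 is larger.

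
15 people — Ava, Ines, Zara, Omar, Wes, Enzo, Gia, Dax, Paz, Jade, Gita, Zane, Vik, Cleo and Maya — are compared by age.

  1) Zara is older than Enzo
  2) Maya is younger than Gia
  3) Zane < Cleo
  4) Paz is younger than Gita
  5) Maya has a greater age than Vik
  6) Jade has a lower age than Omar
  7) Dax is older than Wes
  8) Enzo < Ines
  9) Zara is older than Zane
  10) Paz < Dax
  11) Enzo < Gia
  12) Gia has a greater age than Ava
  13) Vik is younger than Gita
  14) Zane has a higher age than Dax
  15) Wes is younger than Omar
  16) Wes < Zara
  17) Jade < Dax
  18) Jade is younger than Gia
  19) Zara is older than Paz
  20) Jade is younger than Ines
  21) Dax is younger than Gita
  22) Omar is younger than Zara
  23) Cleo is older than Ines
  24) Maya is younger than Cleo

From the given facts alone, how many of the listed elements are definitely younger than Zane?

From Zane the given relations immediately reach Dax.
From those, Jade, Wes, Paz — 4 in total.
Nothing else is reachable below Zane; 4 in all.

4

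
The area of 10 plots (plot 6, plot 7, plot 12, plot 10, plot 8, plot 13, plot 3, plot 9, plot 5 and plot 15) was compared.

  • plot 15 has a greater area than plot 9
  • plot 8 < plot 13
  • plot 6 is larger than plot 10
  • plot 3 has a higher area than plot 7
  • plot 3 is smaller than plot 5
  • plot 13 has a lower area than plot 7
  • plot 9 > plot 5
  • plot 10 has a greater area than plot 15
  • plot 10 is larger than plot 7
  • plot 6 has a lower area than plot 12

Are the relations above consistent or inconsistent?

The single ordering plot 8 < plot 13 < plot 7 < plot 3 < plot 5 < plot 9 < plot 15 < plot 10 < plot 6 < plot 12 satisfies every listed relation, so no contradiction arises.

consistent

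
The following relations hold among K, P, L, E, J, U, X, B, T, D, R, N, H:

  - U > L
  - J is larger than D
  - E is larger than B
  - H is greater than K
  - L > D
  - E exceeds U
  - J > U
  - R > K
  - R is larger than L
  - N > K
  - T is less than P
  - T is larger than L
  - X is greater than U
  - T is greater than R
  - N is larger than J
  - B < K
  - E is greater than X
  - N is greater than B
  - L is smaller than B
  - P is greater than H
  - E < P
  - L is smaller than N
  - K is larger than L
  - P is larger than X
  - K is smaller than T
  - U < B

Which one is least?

Chaining upward from D: directly above it, L, J; then U, B, K, R, T, N; then X, E, H, P.
That covers every other element, and nothing is given below D, so D is the least.

D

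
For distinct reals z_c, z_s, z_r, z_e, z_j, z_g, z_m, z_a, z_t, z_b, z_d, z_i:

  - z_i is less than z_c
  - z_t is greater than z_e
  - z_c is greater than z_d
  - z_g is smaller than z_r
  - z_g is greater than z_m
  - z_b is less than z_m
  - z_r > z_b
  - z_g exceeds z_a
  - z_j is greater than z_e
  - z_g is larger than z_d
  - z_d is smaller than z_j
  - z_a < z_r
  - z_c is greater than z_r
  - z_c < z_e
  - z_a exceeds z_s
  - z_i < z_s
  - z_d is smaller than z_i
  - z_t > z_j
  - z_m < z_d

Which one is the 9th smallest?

z_c

The consecutive relations fix a unique order: z_b < z_m < z_d < z_i < z_s < z_a < z_g < z_r < z_c < z_e < z_j < z_t.
The 9th smallest is z_c.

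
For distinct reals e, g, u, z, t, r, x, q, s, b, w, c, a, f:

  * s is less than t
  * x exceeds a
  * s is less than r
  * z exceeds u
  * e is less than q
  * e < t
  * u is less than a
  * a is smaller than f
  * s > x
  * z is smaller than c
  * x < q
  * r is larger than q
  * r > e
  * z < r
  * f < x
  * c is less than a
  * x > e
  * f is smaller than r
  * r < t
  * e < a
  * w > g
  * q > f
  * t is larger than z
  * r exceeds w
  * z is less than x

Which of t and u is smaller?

u < z < c < a < f < x < s < r < t, by transitivity through z, c, a, f, x, s, r.
So u < t; u is the smaller of the two.

u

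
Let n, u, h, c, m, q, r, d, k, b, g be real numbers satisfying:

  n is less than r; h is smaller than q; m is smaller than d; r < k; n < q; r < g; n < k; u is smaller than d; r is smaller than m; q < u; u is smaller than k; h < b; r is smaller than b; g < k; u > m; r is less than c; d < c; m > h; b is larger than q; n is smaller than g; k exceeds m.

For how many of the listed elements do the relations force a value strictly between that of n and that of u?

3

The relations place n below u. An element lies strictly between them when it is forced above n and also forced below u.
Above n: {r, g, m, q, d, k, b, c}. Below u: {h, r, m, q}.
Intersection: {r, m, q} — 3.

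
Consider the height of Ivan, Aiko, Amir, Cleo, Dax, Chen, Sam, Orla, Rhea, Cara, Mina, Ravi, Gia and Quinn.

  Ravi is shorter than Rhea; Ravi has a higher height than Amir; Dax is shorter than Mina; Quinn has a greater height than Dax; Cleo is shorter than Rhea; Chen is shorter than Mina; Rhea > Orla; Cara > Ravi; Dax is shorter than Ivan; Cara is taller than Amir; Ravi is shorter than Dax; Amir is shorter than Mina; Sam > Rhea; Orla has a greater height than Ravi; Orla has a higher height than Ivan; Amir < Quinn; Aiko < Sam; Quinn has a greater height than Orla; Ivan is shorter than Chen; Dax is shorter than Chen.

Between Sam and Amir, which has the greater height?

Following the relations from Amir: Amir < Ravi < Dax < Ivan < Orla < Rhea < Sam.
So Amir < Sam; Sam is the taller of the two.

Sam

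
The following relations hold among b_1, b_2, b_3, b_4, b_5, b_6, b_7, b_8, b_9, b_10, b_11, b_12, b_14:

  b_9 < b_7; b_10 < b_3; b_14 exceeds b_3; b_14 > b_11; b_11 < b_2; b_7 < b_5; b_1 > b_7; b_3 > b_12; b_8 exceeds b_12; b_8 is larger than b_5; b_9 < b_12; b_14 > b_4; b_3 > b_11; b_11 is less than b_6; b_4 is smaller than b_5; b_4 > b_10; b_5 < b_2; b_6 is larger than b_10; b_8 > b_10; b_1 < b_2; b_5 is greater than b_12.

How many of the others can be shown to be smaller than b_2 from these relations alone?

From b_2 the given relations immediately reach b_11, b_5, b_1.
From those, b_12, b_7, b_4 — 6 in total.
From those, b_10, b_9 — 8 in total.
Nothing else is reachable below b_2; 8 in all.

8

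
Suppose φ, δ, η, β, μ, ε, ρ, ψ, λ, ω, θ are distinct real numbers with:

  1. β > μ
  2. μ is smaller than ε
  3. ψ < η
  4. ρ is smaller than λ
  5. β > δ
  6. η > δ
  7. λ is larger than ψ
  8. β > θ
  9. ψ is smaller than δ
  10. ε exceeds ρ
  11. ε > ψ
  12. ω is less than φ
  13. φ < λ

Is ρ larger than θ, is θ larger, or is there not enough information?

undetermined

Following every chain through ρ: above ρ we get ε, λ.
θ is not reached, and no chain runs the other way from θ to ρ.
So the given relations leave the order of ρ and θ undetermined.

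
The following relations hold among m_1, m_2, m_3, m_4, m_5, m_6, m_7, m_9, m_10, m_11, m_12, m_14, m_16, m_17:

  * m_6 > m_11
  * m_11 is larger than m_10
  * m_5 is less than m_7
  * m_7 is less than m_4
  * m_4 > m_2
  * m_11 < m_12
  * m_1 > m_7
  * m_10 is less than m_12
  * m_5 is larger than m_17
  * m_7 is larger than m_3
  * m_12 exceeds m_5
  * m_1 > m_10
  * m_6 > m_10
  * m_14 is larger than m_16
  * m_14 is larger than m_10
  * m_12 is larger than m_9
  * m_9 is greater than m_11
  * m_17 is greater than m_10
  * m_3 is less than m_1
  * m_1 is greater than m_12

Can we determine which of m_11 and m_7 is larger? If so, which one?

Following every chain through m_11: above m_11 we get m_9, m_6, m_12, m_1; below m_11 we get m_10.
m_7 is not reached, and no chain runs the other way from m_7 to m_11.
So the given relations leave the order of m_11 and m_7 undetermined.

undetermined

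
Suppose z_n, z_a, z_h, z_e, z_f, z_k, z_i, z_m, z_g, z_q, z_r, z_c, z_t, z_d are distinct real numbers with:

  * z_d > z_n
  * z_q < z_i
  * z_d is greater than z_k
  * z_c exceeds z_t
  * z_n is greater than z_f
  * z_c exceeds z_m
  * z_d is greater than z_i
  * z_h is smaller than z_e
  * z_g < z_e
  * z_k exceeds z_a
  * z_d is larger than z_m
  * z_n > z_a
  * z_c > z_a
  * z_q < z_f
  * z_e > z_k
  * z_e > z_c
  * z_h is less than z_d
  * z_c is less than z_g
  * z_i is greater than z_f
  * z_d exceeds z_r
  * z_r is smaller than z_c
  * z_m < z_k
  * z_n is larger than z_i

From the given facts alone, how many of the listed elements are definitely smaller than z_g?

The elements the relations force below z_g are z_t, z_m, z_a, z_r, z_c — no chain reaches any other.
That is 5.

5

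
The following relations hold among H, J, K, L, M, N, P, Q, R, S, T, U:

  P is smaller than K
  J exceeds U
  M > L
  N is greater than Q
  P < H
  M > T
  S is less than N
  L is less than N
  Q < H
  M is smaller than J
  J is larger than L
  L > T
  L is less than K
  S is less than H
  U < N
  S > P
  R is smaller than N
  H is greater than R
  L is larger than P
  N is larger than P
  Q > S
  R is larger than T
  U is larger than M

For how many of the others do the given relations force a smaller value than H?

The elements the relations force below H are P, T, R, S, Q — no chain reaches any other.
That is 5.

5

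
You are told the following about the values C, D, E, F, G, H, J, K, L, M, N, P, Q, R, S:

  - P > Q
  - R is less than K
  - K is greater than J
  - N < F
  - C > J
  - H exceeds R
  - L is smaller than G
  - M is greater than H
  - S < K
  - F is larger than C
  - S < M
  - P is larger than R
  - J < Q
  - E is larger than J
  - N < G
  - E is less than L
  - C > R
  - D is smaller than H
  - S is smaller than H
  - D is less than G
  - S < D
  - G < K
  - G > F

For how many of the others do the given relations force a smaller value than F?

4

Directly below F: N, C.
One step further: J, R (4 so far).
No other element is forced below F by the given relations, so the count is 4.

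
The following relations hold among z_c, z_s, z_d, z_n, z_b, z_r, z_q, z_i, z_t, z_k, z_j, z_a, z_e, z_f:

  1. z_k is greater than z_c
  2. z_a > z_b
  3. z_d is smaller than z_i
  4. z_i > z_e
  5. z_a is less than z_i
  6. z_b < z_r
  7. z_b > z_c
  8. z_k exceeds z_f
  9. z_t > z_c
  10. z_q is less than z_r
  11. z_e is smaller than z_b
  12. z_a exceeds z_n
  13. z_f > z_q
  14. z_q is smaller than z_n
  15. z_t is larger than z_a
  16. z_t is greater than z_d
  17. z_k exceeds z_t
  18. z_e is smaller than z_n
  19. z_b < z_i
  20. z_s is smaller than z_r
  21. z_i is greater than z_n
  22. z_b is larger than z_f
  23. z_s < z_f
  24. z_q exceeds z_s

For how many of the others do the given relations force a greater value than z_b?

5

The elements the relations force above z_b are z_a, z_t, z_k, z_i, z_r — no chain reaches any other.
That is 5.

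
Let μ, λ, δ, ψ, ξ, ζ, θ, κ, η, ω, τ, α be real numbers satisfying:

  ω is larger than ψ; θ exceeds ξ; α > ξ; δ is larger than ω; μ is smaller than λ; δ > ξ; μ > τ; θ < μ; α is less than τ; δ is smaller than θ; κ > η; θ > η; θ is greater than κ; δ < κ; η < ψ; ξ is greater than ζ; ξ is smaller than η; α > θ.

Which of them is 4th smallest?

ψ

Piecing the relations together gives one ordering: ζ < ξ < η < ψ < ω < δ < κ < θ < α < τ < μ < λ.
The 4th smallest is ψ.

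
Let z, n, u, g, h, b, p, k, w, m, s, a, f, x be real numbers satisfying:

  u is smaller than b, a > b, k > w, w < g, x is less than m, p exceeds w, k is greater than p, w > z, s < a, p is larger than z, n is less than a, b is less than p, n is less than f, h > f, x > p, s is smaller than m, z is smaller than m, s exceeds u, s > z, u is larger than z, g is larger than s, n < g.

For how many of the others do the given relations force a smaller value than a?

The elements the relations force below a are n, z, u, b, s — no chain reaches any other.
That is 5.

5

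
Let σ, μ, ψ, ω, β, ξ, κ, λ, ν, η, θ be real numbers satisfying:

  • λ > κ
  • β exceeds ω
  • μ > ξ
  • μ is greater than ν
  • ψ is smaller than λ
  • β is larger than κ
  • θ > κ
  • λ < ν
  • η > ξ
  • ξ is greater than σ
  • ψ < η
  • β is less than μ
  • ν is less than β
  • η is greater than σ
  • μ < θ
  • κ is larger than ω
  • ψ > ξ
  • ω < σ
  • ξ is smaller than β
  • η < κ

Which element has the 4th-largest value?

The consecutive relations fix a unique order: ω < σ < ξ < ψ < η < κ < λ < ν < β < μ < θ.
The 4th largest is ν.

ν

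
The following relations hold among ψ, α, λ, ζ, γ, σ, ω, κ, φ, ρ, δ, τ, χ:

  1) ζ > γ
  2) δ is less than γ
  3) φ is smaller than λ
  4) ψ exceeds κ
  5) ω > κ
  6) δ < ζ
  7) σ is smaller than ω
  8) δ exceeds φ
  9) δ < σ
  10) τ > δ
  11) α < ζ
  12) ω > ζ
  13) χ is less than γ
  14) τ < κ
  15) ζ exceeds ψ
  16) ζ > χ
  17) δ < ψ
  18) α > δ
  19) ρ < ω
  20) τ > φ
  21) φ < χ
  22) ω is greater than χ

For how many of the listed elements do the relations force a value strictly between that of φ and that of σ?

The relations place φ below σ. An element lies strictly between them when it is forced above φ and also forced below σ.
Above φ: {δ, χ, α, γ, λ, τ, κ, ψ, ζ, ω}. Below σ: {δ}.
Intersection: {δ} — 1.

1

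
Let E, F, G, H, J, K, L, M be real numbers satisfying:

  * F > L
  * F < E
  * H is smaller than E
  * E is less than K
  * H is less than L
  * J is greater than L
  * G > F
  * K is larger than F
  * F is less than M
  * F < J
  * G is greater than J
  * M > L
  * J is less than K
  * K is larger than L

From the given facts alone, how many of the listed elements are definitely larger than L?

From L the given relations immediately reach F, J, K, M.
From those, E, G — 6 in total.
No other element is forced above L by the given relations, so the count is 6.

6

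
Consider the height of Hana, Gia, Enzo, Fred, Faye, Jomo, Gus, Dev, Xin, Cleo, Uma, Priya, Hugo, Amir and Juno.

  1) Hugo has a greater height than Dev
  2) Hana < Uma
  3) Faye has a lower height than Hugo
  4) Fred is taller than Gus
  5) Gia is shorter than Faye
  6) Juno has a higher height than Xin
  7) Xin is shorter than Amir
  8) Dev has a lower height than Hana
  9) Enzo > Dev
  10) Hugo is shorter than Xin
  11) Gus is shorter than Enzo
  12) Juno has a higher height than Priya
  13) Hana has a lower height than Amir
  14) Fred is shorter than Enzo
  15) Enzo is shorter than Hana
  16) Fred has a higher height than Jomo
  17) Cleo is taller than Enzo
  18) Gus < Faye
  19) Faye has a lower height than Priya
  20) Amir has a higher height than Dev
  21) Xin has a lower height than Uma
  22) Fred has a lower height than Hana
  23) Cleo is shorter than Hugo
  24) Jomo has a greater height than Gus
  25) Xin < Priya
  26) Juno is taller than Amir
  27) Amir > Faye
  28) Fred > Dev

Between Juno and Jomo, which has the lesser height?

Link the given pairs in sequence: Jomo < Fred; Fred < Enzo; Enzo < Cleo; Cleo < Hugo; Hugo < Xin; Xin < Amir; Amir < Juno.
Chaining these gives Jomo < Fred < Enzo < Cleo < Hugo < Xin < Amir < Juno.
So Jomo < Juno; Jomo is the shorter of the two.

Jomo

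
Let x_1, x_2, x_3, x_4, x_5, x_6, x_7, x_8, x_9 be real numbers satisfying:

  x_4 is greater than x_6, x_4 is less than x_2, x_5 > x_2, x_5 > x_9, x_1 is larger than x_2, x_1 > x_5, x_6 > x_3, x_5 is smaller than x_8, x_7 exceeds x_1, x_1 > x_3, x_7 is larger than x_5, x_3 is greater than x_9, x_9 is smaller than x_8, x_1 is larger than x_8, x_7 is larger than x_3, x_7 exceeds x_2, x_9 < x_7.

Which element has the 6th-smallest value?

The consecutive relations fix a unique order: x_9 < x_3 < x_6 < x_4 < x_2 < x_5 < x_8 < x_1 < x_7.
The 6th smallest is x_5.

x_5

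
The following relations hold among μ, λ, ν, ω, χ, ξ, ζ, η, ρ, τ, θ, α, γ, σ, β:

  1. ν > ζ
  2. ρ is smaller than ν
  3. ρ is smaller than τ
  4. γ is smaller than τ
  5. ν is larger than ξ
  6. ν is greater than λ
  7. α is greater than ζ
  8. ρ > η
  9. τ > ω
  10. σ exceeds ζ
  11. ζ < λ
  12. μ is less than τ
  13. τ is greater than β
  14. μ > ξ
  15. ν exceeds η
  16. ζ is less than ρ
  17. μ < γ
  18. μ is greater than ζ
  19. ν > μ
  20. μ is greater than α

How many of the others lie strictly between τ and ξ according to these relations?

2

Chaining upward from ξ reaches: μ, γ, ν.
Chaining downward from τ reaches: ω, η, β, ζ, α, μ, ρ, γ.
Strictly between ξ and τ are those in both lists: μ, γ — 2 elements.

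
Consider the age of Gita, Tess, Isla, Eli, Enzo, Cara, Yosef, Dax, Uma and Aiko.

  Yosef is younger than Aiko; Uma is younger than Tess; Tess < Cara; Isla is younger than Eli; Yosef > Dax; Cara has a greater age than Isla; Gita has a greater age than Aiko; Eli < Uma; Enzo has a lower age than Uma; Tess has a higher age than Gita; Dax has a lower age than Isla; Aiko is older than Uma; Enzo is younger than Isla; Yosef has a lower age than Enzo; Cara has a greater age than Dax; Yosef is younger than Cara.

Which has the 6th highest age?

Piecing the relations together gives one ordering: Dax < Yosef < Enzo < Isla < Eli < Uma < Aiko < Gita < Tess < Cara.
The 6th largest is Eli.

Eli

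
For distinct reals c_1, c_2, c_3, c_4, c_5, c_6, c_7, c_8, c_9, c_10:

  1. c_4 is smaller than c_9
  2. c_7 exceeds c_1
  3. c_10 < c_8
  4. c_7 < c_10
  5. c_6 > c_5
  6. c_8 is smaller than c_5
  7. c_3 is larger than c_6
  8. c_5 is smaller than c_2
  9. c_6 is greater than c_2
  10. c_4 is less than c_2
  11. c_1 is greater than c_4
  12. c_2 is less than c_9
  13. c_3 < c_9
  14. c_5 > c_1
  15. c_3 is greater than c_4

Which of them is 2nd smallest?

Piecing the relations together gives one ordering: c_4 < c_1 < c_7 < c_10 < c_8 < c_5 < c_2 < c_6 < c_3 < c_9.
The 2nd smallest is c_1.

c_1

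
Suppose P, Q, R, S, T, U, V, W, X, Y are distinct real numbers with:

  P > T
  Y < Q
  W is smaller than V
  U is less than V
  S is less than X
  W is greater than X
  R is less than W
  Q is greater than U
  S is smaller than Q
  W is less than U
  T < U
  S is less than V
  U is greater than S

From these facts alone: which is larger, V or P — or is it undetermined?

Following every chain through P: below P we get T.
V is not reached, and no chain runs the other way from V to P.
So the given relations leave the order of P and V undetermined.

undetermined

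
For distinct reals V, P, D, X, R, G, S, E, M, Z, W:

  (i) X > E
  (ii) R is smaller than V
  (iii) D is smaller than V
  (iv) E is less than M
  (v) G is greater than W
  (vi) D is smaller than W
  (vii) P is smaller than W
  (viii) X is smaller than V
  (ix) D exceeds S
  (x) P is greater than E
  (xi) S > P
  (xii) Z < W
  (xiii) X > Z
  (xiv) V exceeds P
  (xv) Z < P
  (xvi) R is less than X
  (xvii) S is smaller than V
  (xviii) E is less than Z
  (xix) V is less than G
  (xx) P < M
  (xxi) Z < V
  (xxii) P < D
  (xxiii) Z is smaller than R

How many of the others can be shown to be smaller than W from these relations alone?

From W the given relations immediately reach Z, P, D.
From those, E, S — 5 in total.
Nothing else is reachable below W; 5 in all.

5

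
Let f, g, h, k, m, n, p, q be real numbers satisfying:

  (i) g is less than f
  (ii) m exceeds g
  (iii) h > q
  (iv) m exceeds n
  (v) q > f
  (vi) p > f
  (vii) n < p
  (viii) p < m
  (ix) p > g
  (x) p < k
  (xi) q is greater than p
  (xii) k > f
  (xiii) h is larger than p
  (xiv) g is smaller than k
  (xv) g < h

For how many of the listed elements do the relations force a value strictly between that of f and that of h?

2

Chaining upward from f reaches: p, q, m, k.
Chaining downward from h reaches: n, g, p, q.
Strictly between f and h are those in both lists: p, q — 2 elements.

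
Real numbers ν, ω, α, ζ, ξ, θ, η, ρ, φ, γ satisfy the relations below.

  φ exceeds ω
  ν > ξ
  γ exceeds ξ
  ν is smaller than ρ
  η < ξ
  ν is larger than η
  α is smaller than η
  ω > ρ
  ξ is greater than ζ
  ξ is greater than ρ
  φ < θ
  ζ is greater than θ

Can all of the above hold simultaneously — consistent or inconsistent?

inconsistent

Chaining the given relations yields ν < ρ < ω < φ < θ < ζ < ξ, so ν < ξ. But one relation states ξ < ν. These cannot both hold.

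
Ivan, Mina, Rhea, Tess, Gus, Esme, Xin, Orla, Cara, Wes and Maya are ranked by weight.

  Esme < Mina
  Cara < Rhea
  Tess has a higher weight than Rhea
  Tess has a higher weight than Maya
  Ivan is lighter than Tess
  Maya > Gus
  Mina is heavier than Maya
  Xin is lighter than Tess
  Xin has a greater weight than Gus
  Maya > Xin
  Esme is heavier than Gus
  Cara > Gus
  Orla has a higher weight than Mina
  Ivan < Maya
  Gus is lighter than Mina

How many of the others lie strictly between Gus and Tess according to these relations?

4

Chaining upward from Gus reaches: Xin, Cara, Maya, Rhea, Esme, Mina, Orla.
Chaining downward from Tess reaches: Xin, Cara, Ivan, Maya, Rhea.
Strictly between Gus and Tess are those in both lists: Xin, Cara, Maya, Rhea — 4 elements.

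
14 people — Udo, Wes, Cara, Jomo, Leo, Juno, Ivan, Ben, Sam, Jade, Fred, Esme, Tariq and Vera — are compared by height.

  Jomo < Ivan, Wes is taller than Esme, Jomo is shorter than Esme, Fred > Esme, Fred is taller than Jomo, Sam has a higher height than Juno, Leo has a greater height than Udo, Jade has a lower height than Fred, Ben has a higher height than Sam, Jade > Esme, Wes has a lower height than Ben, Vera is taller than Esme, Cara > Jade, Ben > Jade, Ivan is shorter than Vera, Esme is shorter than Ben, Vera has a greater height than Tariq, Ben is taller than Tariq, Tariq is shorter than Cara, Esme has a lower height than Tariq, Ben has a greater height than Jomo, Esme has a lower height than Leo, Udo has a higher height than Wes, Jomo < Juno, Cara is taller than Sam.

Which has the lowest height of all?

Chaining upward from Jomo: directly above it, Esme, Juno, Ben, Fred, Ivan; then Tariq, Jade, Sam, Wes, Leo, Vera; then Udo, Cara.
That covers every other element, and nothing is given below Jomo, so Jomo is the lowest height.

Jomo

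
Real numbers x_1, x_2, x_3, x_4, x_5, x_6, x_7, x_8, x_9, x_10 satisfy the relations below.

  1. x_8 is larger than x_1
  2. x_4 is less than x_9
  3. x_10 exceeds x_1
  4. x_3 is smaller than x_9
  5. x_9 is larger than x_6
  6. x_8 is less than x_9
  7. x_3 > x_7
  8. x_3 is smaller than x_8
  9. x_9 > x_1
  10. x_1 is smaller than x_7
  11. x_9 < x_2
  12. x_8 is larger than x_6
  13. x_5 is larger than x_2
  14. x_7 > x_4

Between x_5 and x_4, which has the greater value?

x_4 < x_7 and x_7 < x_3 give x_4 < x_3.
With x_3 < x_8: x_4 < x_7 < x_3 < x_8.
With x_8 < x_9: x_4 < x_7 < x_3 < x_8 < x_9.
With x_9 < x_2: x_4 < x_7 < x_3 < x_8 < x_9 < x_2.
Then x_2 < x_5 extends the chain to x_5.
So x_4 < x_5; x_5 is the larger of the two.

x_5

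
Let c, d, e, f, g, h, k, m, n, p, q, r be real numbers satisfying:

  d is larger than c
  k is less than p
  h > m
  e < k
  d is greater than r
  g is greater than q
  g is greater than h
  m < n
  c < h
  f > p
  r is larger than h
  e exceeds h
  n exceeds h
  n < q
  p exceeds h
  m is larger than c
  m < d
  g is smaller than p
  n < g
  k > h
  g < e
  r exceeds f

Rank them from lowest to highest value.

c < m < h < n < q < g < e < k < p < f < r < d

The consecutive links are each given: c < m; m < h; h < n; n < q; q < g; g < e; e < k; k < p; p < f; f < r; r < d.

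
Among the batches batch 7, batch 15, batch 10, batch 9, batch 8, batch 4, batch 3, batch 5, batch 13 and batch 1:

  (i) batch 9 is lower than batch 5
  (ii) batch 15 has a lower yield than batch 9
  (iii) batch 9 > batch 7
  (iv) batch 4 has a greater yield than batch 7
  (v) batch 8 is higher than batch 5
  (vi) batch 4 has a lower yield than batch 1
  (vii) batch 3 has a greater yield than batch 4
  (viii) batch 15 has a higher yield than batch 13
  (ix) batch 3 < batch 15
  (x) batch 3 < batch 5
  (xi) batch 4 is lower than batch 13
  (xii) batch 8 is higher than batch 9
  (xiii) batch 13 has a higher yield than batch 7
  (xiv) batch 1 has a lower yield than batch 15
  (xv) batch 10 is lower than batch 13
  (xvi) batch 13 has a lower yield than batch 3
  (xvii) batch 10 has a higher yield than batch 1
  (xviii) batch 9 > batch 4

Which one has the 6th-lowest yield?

Piecing the relations together gives one ordering: batch 7 < batch 4 < batch 1 < batch 10 < batch 13 < batch 3 < batch 15 < batch 9 < batch 5 < batch 8.
The 6th smallest is batch 3.

batch 3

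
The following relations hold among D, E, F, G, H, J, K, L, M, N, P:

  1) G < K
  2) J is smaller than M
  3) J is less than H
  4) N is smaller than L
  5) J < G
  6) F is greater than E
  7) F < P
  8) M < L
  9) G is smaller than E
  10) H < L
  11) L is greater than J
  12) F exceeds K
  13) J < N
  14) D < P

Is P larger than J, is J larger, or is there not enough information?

J < G and G < K give J < K.
Then K < F extends the chain to F.
Then F < P extends the chain to P.
So P is larger.

P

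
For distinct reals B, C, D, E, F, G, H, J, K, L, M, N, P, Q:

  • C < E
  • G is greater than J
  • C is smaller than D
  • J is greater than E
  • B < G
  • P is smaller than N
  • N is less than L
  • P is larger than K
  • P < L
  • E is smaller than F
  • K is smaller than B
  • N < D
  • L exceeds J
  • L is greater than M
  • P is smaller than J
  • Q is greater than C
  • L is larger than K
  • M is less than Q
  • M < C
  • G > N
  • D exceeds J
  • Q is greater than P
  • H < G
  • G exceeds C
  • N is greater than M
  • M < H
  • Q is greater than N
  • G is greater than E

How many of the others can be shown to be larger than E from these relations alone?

5

From E the given relations immediately reach F, J, G.
From those, L, D — 5 in total.
Nothing else is reachable above E; 5 in all.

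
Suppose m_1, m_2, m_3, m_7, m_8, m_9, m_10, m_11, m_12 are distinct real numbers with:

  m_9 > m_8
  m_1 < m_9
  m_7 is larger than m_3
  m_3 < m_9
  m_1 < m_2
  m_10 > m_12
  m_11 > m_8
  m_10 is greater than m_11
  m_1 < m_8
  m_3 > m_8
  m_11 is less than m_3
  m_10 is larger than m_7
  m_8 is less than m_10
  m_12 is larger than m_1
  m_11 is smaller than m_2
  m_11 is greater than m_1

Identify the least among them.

m_1

Chaining upward from m_1: directly above it, m_8, m_11, m_12, m_9, m_2; then m_3, m_10; then m_7.
That covers every other element, and nothing is given below m_1, so m_1 is the least.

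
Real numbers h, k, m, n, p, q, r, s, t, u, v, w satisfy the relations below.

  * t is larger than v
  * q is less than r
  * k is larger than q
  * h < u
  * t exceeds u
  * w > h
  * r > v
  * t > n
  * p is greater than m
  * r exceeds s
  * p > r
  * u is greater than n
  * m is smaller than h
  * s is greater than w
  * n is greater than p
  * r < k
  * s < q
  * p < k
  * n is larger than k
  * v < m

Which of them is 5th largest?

p

The consecutive relations fix a unique order: v < m < h < w < s < q < r < p < k < n < u < t.
Counting 5 from the largest end gives p.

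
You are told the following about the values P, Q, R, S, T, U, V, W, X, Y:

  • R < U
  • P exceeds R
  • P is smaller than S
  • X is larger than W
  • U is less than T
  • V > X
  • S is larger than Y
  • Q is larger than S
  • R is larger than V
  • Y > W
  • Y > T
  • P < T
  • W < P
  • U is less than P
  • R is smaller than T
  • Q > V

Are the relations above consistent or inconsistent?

consistent

The single ordering W < X < V < R < U < P < T < Y < S < Q satisfies every listed relation, so no contradiction arises.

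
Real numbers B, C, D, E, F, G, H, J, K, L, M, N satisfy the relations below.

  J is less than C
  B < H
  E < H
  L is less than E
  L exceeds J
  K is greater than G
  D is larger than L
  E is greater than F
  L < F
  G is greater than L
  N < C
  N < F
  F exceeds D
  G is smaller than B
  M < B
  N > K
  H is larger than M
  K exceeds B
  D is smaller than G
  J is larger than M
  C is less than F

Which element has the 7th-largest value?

B

The consecutive relations fix a unique order: M < J < L < D < G < B < K < N < C < F < E < H.
The 7th largest is B.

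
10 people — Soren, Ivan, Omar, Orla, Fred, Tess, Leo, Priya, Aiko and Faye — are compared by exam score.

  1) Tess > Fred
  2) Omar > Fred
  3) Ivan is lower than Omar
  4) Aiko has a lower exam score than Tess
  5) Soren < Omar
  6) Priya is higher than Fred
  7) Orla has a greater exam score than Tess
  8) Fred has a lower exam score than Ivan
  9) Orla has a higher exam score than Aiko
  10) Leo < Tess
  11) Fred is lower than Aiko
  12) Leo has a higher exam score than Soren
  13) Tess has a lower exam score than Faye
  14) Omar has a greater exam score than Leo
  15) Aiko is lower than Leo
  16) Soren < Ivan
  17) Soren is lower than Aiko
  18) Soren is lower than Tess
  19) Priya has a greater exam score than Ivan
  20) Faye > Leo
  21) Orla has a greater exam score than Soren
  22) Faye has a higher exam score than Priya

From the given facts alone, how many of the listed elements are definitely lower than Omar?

The elements the relations force below Omar are Fred, Soren, Ivan, Aiko, Leo — no chain reaches any other.
That is 5.

5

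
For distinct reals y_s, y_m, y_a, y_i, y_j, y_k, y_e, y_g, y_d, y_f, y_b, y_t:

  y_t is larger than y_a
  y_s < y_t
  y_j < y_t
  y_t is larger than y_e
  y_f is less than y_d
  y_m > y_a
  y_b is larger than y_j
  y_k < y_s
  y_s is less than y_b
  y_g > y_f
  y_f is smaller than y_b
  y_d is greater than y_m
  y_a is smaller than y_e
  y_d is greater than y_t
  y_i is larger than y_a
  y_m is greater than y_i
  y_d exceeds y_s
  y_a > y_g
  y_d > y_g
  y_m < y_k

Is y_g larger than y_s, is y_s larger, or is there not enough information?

y_g < y_a and y_a < y_m give y_g < y_m.
With y_m < y_k: y_g < y_a < y_m < y_k.
With y_k < y_s: y_g < y_a < y_m < y_k < y_s.
So y_s is larger.

y_s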